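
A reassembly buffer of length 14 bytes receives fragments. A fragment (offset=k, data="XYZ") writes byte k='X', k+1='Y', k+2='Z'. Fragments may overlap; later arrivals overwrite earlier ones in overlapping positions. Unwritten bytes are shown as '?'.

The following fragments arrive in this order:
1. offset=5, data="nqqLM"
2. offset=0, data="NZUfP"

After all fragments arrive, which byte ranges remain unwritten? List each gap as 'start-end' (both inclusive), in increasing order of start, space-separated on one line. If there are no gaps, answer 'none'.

Answer: 10-13

Derivation:
Fragment 1: offset=5 len=5
Fragment 2: offset=0 len=5
Gaps: 10-13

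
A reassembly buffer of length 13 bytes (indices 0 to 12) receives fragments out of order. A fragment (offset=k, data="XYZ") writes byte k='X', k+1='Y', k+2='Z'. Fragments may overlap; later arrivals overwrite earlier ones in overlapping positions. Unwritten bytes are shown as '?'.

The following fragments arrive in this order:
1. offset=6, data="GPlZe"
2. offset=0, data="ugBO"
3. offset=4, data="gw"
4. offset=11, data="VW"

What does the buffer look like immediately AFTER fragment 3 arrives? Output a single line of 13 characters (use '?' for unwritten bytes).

Answer: ugBOgwGPlZe??

Derivation:
Fragment 1: offset=6 data="GPlZe" -> buffer=??????GPlZe??
Fragment 2: offset=0 data="ugBO" -> buffer=ugBO??GPlZe??
Fragment 3: offset=4 data="gw" -> buffer=ugBOgwGPlZe??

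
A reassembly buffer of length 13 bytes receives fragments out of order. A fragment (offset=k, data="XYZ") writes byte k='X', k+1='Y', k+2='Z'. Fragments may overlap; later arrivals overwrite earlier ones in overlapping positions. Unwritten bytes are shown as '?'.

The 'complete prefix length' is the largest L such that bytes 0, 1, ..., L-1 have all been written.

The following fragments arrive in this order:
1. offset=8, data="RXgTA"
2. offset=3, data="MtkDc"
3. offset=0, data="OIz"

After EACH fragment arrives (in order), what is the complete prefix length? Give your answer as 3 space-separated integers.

Answer: 0 0 13

Derivation:
Fragment 1: offset=8 data="RXgTA" -> buffer=????????RXgTA -> prefix_len=0
Fragment 2: offset=3 data="MtkDc" -> buffer=???MtkDcRXgTA -> prefix_len=0
Fragment 3: offset=0 data="OIz" -> buffer=OIzMtkDcRXgTA -> prefix_len=13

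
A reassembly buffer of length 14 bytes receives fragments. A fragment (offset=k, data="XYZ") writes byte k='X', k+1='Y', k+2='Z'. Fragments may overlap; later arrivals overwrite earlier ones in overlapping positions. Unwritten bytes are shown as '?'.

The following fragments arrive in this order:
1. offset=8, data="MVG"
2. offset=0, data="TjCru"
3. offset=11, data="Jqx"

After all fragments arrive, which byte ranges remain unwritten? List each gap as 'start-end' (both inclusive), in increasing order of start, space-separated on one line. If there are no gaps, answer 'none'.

Fragment 1: offset=8 len=3
Fragment 2: offset=0 len=5
Fragment 3: offset=11 len=3
Gaps: 5-7

Answer: 5-7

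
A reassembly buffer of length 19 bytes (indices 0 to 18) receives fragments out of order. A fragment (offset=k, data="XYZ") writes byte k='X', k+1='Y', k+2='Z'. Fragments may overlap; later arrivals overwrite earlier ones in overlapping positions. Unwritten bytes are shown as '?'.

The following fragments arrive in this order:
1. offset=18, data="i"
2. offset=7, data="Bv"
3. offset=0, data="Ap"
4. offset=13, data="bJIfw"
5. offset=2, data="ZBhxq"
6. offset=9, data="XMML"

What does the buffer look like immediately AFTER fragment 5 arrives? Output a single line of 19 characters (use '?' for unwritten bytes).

Fragment 1: offset=18 data="i" -> buffer=??????????????????i
Fragment 2: offset=7 data="Bv" -> buffer=???????Bv?????????i
Fragment 3: offset=0 data="Ap" -> buffer=Ap?????Bv?????????i
Fragment 4: offset=13 data="bJIfw" -> buffer=Ap?????Bv????bJIfwi
Fragment 5: offset=2 data="ZBhxq" -> buffer=ApZBhxqBv????bJIfwi

Answer: ApZBhxqBv????bJIfwi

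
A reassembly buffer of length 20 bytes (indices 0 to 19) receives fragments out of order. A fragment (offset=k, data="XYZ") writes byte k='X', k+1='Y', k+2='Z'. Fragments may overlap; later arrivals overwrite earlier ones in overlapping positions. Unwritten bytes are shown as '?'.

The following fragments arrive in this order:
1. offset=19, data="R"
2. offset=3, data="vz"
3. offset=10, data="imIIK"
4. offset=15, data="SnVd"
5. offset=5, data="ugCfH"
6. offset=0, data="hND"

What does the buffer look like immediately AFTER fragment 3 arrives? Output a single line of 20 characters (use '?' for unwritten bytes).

Answer: ???vz?????imIIK????R

Derivation:
Fragment 1: offset=19 data="R" -> buffer=???????????????????R
Fragment 2: offset=3 data="vz" -> buffer=???vz??????????????R
Fragment 3: offset=10 data="imIIK" -> buffer=???vz?????imIIK????R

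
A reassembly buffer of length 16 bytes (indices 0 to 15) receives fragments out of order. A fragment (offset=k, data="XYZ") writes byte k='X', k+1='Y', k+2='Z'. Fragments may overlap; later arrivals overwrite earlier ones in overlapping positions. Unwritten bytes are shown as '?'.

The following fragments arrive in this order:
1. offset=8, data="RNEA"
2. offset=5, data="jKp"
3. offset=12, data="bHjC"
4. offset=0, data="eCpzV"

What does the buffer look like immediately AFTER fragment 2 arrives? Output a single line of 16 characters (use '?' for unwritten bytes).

Answer: ?????jKpRNEA????

Derivation:
Fragment 1: offset=8 data="RNEA" -> buffer=????????RNEA????
Fragment 2: offset=5 data="jKp" -> buffer=?????jKpRNEA????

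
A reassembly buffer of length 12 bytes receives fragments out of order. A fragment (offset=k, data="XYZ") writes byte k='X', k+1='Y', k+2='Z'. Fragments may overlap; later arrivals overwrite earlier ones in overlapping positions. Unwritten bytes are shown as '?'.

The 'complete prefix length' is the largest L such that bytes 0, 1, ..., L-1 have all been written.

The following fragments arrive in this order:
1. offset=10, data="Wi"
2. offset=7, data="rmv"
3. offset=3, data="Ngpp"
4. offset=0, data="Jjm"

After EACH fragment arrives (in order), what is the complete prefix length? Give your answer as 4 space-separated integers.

Answer: 0 0 0 12

Derivation:
Fragment 1: offset=10 data="Wi" -> buffer=??????????Wi -> prefix_len=0
Fragment 2: offset=7 data="rmv" -> buffer=???????rmvWi -> prefix_len=0
Fragment 3: offset=3 data="Ngpp" -> buffer=???NgpprmvWi -> prefix_len=0
Fragment 4: offset=0 data="Jjm" -> buffer=JjmNgpprmvWi -> prefix_len=12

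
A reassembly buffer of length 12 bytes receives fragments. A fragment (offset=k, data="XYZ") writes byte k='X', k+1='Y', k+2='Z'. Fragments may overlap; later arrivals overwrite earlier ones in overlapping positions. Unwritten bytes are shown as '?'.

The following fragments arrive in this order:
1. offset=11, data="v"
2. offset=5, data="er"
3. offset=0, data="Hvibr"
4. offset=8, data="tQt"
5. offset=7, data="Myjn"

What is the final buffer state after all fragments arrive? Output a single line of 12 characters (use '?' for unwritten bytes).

Answer: HvibrerMyjnv

Derivation:
Fragment 1: offset=11 data="v" -> buffer=???????????v
Fragment 2: offset=5 data="er" -> buffer=?????er????v
Fragment 3: offset=0 data="Hvibr" -> buffer=Hvibrer????v
Fragment 4: offset=8 data="tQt" -> buffer=Hvibrer?tQtv
Fragment 5: offset=7 data="Myjn" -> buffer=HvibrerMyjnv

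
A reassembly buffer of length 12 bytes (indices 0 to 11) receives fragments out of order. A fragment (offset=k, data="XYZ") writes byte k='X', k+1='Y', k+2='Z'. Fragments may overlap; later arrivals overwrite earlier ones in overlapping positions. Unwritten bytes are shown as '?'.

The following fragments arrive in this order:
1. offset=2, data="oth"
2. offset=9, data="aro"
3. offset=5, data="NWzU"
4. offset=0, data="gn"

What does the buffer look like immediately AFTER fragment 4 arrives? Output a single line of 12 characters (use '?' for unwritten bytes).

Fragment 1: offset=2 data="oth" -> buffer=??oth???????
Fragment 2: offset=9 data="aro" -> buffer=??oth????aro
Fragment 3: offset=5 data="NWzU" -> buffer=??othNWzUaro
Fragment 4: offset=0 data="gn" -> buffer=gnothNWzUaro

Answer: gnothNWzUaro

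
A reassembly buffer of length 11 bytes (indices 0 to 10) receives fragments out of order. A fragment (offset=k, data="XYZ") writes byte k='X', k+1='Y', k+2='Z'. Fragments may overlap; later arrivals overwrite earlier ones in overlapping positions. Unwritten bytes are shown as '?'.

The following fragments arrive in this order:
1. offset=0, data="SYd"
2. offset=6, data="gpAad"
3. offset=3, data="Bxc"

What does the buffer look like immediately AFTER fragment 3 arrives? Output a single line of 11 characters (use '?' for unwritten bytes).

Fragment 1: offset=0 data="SYd" -> buffer=SYd????????
Fragment 2: offset=6 data="gpAad" -> buffer=SYd???gpAad
Fragment 3: offset=3 data="Bxc" -> buffer=SYdBxcgpAad

Answer: SYdBxcgpAad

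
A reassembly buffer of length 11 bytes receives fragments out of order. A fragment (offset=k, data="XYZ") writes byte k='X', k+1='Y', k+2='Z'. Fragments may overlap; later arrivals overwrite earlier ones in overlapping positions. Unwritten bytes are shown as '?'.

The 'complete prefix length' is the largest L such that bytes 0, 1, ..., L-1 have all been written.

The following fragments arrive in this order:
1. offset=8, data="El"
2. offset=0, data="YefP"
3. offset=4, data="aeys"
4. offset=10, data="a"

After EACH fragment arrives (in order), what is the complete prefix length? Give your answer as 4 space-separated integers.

Answer: 0 4 10 11

Derivation:
Fragment 1: offset=8 data="El" -> buffer=????????El? -> prefix_len=0
Fragment 2: offset=0 data="YefP" -> buffer=YefP????El? -> prefix_len=4
Fragment 3: offset=4 data="aeys" -> buffer=YefPaeysEl? -> prefix_len=10
Fragment 4: offset=10 data="a" -> buffer=YefPaeysEla -> prefix_len=11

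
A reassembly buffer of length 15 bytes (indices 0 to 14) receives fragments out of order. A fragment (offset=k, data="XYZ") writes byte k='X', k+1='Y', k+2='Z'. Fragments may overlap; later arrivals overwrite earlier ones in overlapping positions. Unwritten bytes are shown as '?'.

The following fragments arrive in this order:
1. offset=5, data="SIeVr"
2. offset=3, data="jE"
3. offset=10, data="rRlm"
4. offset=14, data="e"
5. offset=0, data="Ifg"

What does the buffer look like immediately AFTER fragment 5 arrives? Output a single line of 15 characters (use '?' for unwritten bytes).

Answer: IfgjESIeVrrRlme

Derivation:
Fragment 1: offset=5 data="SIeVr" -> buffer=?????SIeVr?????
Fragment 2: offset=3 data="jE" -> buffer=???jESIeVr?????
Fragment 3: offset=10 data="rRlm" -> buffer=???jESIeVrrRlm?
Fragment 4: offset=14 data="e" -> buffer=???jESIeVrrRlme
Fragment 5: offset=0 data="Ifg" -> buffer=IfgjESIeVrrRlme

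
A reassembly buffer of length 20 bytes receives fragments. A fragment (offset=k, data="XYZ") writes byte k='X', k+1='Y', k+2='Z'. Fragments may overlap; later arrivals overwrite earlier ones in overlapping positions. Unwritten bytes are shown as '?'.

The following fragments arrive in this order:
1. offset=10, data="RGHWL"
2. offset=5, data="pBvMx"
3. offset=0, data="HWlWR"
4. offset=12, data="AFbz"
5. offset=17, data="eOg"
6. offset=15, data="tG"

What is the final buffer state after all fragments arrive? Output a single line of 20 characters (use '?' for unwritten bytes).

Fragment 1: offset=10 data="RGHWL" -> buffer=??????????RGHWL?????
Fragment 2: offset=5 data="pBvMx" -> buffer=?????pBvMxRGHWL?????
Fragment 3: offset=0 data="HWlWR" -> buffer=HWlWRpBvMxRGHWL?????
Fragment 4: offset=12 data="AFbz" -> buffer=HWlWRpBvMxRGAFbz????
Fragment 5: offset=17 data="eOg" -> buffer=HWlWRpBvMxRGAFbz?eOg
Fragment 6: offset=15 data="tG" -> buffer=HWlWRpBvMxRGAFbtGeOg

Answer: HWlWRpBvMxRGAFbtGeOg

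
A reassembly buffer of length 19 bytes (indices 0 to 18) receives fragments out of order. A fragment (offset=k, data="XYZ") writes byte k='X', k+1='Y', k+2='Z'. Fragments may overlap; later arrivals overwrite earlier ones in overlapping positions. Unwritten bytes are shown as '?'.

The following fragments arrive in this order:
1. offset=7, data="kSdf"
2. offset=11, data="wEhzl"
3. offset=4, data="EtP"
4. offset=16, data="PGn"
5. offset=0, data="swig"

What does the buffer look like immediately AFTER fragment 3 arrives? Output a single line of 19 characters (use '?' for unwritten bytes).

Fragment 1: offset=7 data="kSdf" -> buffer=???????kSdf????????
Fragment 2: offset=11 data="wEhzl" -> buffer=???????kSdfwEhzl???
Fragment 3: offset=4 data="EtP" -> buffer=????EtPkSdfwEhzl???

Answer: ????EtPkSdfwEhzl???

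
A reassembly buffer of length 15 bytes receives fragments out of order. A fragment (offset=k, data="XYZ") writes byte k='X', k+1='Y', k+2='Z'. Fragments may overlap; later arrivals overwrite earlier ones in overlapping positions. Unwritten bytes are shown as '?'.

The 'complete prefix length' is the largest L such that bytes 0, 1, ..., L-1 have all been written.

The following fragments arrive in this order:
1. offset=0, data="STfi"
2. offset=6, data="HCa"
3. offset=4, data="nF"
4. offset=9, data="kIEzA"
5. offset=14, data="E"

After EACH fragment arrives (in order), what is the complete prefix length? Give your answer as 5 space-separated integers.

Answer: 4 4 9 14 15

Derivation:
Fragment 1: offset=0 data="STfi" -> buffer=STfi??????????? -> prefix_len=4
Fragment 2: offset=6 data="HCa" -> buffer=STfi??HCa?????? -> prefix_len=4
Fragment 3: offset=4 data="nF" -> buffer=STfinFHCa?????? -> prefix_len=9
Fragment 4: offset=9 data="kIEzA" -> buffer=STfinFHCakIEzA? -> prefix_len=14
Fragment 5: offset=14 data="E" -> buffer=STfinFHCakIEzAE -> prefix_len=15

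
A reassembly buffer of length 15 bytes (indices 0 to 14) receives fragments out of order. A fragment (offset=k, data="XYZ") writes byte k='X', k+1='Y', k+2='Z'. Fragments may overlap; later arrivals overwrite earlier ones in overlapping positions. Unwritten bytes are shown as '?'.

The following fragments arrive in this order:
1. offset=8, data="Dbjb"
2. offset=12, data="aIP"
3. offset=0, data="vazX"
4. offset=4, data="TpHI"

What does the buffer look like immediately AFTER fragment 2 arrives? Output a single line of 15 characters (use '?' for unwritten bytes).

Answer: ????????DbjbaIP

Derivation:
Fragment 1: offset=8 data="Dbjb" -> buffer=????????Dbjb???
Fragment 2: offset=12 data="aIP" -> buffer=????????DbjbaIP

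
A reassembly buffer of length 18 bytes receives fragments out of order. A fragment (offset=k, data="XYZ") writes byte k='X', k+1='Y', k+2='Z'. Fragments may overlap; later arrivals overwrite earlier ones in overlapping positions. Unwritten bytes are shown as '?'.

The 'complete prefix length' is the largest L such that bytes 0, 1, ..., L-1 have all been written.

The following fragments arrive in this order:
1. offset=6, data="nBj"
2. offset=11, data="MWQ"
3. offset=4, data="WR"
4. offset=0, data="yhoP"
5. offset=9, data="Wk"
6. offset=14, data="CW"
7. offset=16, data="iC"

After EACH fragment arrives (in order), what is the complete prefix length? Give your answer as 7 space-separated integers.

Fragment 1: offset=6 data="nBj" -> buffer=??????nBj????????? -> prefix_len=0
Fragment 2: offset=11 data="MWQ" -> buffer=??????nBj??MWQ???? -> prefix_len=0
Fragment 3: offset=4 data="WR" -> buffer=????WRnBj??MWQ???? -> prefix_len=0
Fragment 4: offset=0 data="yhoP" -> buffer=yhoPWRnBj??MWQ???? -> prefix_len=9
Fragment 5: offset=9 data="Wk" -> buffer=yhoPWRnBjWkMWQ???? -> prefix_len=14
Fragment 6: offset=14 data="CW" -> buffer=yhoPWRnBjWkMWQCW?? -> prefix_len=16
Fragment 7: offset=16 data="iC" -> buffer=yhoPWRnBjWkMWQCWiC -> prefix_len=18

Answer: 0 0 0 9 14 16 18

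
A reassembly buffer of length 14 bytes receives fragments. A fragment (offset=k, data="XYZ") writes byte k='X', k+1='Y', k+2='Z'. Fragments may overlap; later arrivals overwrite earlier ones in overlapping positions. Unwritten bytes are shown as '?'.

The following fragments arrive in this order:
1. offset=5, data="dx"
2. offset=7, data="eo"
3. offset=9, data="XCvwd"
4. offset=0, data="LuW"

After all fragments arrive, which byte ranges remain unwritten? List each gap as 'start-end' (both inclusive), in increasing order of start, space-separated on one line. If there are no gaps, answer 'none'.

Fragment 1: offset=5 len=2
Fragment 2: offset=7 len=2
Fragment 3: offset=9 len=5
Fragment 4: offset=0 len=3
Gaps: 3-4

Answer: 3-4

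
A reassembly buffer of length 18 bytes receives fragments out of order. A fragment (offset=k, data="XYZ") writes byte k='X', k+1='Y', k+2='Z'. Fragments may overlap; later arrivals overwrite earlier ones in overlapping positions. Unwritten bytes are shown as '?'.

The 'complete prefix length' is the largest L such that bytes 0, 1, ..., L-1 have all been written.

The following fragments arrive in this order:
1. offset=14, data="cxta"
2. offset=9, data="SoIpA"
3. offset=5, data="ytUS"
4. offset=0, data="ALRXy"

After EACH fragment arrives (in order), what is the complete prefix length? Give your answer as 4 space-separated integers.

Fragment 1: offset=14 data="cxta" -> buffer=??????????????cxta -> prefix_len=0
Fragment 2: offset=9 data="SoIpA" -> buffer=?????????SoIpAcxta -> prefix_len=0
Fragment 3: offset=5 data="ytUS" -> buffer=?????ytUSSoIpAcxta -> prefix_len=0
Fragment 4: offset=0 data="ALRXy" -> buffer=ALRXyytUSSoIpAcxta -> prefix_len=18

Answer: 0 0 0 18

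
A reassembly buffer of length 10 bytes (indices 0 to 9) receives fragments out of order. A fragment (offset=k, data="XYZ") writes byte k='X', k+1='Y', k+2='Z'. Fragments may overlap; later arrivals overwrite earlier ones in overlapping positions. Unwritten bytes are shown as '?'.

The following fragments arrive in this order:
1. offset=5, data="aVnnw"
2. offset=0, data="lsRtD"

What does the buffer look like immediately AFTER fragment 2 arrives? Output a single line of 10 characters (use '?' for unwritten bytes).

Answer: lsRtDaVnnw

Derivation:
Fragment 1: offset=5 data="aVnnw" -> buffer=?????aVnnw
Fragment 2: offset=0 data="lsRtD" -> buffer=lsRtDaVnnw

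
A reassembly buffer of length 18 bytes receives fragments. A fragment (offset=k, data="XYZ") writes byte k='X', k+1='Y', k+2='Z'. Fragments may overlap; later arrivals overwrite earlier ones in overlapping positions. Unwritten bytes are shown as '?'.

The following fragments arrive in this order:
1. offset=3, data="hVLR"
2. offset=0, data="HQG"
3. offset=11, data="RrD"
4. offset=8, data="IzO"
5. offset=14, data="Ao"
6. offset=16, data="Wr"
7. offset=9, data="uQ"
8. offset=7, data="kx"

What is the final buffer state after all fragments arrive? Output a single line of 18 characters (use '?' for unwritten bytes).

Answer: HQGhVLRkxuQRrDAoWr

Derivation:
Fragment 1: offset=3 data="hVLR" -> buffer=???hVLR???????????
Fragment 2: offset=0 data="HQG" -> buffer=HQGhVLR???????????
Fragment 3: offset=11 data="RrD" -> buffer=HQGhVLR????RrD????
Fragment 4: offset=8 data="IzO" -> buffer=HQGhVLR?IzORrD????
Fragment 5: offset=14 data="Ao" -> buffer=HQGhVLR?IzORrDAo??
Fragment 6: offset=16 data="Wr" -> buffer=HQGhVLR?IzORrDAoWr
Fragment 7: offset=9 data="uQ" -> buffer=HQGhVLR?IuQRrDAoWr
Fragment 8: offset=7 data="kx" -> buffer=HQGhVLRkxuQRrDAoWr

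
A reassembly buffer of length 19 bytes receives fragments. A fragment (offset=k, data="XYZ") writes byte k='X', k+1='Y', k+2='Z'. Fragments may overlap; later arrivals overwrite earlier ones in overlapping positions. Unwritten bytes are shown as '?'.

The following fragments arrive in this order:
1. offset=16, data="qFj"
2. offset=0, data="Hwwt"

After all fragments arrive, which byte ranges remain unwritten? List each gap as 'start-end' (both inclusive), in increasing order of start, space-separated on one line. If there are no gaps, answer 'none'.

Answer: 4-15

Derivation:
Fragment 1: offset=16 len=3
Fragment 2: offset=0 len=4
Gaps: 4-15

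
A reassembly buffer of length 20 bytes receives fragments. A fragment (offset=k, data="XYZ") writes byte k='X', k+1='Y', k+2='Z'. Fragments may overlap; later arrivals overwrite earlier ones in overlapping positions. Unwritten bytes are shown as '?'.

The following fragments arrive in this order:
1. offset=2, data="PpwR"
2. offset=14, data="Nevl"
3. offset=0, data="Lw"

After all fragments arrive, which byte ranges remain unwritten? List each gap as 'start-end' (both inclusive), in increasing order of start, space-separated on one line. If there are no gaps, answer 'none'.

Answer: 6-13 18-19

Derivation:
Fragment 1: offset=2 len=4
Fragment 2: offset=14 len=4
Fragment 3: offset=0 len=2
Gaps: 6-13 18-19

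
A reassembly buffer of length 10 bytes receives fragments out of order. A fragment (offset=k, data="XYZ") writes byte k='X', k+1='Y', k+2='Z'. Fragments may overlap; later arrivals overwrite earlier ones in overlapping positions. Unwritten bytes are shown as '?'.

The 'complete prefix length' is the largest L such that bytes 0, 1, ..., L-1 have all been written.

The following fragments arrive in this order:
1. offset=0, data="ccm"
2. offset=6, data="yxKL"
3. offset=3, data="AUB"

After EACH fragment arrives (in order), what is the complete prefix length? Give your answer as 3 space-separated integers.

Answer: 3 3 10

Derivation:
Fragment 1: offset=0 data="ccm" -> buffer=ccm??????? -> prefix_len=3
Fragment 2: offset=6 data="yxKL" -> buffer=ccm???yxKL -> prefix_len=3
Fragment 3: offset=3 data="AUB" -> buffer=ccmAUByxKL -> prefix_len=10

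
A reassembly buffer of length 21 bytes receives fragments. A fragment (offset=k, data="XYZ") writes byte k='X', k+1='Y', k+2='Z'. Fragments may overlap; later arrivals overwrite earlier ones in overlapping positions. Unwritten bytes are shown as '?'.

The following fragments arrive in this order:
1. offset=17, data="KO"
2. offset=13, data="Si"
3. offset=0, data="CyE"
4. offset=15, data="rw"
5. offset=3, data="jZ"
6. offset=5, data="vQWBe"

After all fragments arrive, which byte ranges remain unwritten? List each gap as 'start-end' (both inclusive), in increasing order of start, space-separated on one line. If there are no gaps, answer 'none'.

Answer: 10-12 19-20

Derivation:
Fragment 1: offset=17 len=2
Fragment 2: offset=13 len=2
Fragment 3: offset=0 len=3
Fragment 4: offset=15 len=2
Fragment 5: offset=3 len=2
Fragment 6: offset=5 len=5
Gaps: 10-12 19-20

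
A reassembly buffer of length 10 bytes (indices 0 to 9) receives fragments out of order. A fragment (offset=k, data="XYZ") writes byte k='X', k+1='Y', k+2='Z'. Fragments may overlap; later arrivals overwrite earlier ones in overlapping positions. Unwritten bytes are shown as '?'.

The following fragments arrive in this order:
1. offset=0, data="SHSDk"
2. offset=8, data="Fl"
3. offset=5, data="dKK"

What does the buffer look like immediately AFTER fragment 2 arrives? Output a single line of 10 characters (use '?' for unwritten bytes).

Fragment 1: offset=0 data="SHSDk" -> buffer=SHSDk?????
Fragment 2: offset=8 data="Fl" -> buffer=SHSDk???Fl

Answer: SHSDk???Fl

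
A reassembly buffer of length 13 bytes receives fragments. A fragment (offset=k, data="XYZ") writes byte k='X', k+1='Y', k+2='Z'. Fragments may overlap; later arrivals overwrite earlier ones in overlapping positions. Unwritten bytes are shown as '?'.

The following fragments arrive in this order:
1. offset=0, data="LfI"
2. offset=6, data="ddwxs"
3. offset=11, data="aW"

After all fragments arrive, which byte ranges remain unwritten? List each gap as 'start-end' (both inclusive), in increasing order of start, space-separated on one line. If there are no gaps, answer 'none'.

Answer: 3-5

Derivation:
Fragment 1: offset=0 len=3
Fragment 2: offset=6 len=5
Fragment 3: offset=11 len=2
Gaps: 3-5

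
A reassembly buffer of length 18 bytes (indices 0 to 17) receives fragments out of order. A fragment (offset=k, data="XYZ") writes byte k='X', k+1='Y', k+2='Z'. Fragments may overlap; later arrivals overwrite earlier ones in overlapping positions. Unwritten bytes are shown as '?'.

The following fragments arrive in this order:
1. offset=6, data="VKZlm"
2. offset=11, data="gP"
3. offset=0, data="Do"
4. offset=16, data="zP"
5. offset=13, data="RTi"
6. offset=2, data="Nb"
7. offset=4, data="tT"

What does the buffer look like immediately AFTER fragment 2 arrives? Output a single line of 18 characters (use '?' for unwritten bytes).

Answer: ??????VKZlmgP?????

Derivation:
Fragment 1: offset=6 data="VKZlm" -> buffer=??????VKZlm???????
Fragment 2: offset=11 data="gP" -> buffer=??????VKZlmgP?????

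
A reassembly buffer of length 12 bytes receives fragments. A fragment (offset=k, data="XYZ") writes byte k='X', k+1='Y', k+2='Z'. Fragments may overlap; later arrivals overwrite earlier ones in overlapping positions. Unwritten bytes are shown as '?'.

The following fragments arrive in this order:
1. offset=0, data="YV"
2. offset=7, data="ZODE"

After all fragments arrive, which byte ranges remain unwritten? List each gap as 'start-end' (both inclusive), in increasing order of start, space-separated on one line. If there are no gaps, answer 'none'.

Fragment 1: offset=0 len=2
Fragment 2: offset=7 len=4
Gaps: 2-6 11-11

Answer: 2-6 11-11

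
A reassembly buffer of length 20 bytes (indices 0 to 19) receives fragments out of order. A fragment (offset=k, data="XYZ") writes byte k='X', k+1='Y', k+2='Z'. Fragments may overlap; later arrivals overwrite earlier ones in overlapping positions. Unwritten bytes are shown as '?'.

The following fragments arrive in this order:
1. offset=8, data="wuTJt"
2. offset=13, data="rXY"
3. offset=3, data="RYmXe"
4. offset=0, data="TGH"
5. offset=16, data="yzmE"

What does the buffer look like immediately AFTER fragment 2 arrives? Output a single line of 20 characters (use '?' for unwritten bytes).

Fragment 1: offset=8 data="wuTJt" -> buffer=????????wuTJt???????
Fragment 2: offset=13 data="rXY" -> buffer=????????wuTJtrXY????

Answer: ????????wuTJtrXY????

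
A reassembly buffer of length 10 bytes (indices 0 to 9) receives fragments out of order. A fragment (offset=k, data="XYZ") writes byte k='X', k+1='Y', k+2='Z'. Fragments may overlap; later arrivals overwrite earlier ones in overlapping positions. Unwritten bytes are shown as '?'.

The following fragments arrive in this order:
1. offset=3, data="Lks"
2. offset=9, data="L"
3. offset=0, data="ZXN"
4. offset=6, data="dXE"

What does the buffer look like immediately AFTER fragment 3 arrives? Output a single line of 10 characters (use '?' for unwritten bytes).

Fragment 1: offset=3 data="Lks" -> buffer=???Lks????
Fragment 2: offset=9 data="L" -> buffer=???Lks???L
Fragment 3: offset=0 data="ZXN" -> buffer=ZXNLks???L

Answer: ZXNLks???L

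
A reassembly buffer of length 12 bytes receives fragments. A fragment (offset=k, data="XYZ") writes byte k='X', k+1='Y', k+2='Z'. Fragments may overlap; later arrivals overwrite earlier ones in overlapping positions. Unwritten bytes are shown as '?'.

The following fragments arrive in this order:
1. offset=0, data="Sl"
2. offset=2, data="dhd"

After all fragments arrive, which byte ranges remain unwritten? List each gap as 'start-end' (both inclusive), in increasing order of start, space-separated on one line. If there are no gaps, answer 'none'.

Answer: 5-11

Derivation:
Fragment 1: offset=0 len=2
Fragment 2: offset=2 len=3
Gaps: 5-11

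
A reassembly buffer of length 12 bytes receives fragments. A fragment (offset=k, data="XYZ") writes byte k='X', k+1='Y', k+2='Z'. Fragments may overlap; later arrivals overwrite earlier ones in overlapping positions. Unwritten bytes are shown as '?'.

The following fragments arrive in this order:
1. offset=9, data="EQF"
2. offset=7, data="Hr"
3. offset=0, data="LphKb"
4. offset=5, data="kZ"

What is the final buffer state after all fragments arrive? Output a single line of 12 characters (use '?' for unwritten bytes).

Answer: LphKbkZHrEQF

Derivation:
Fragment 1: offset=9 data="EQF" -> buffer=?????????EQF
Fragment 2: offset=7 data="Hr" -> buffer=???????HrEQF
Fragment 3: offset=0 data="LphKb" -> buffer=LphKb??HrEQF
Fragment 4: offset=5 data="kZ" -> buffer=LphKbkZHrEQF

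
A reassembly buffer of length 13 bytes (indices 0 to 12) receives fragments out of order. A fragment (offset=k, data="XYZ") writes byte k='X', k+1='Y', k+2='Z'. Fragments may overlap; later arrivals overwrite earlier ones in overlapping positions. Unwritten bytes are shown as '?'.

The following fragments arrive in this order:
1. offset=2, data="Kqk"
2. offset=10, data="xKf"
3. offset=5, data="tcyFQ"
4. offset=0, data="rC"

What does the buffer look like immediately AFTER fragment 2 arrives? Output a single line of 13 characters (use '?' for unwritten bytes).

Answer: ??Kqk?????xKf

Derivation:
Fragment 1: offset=2 data="Kqk" -> buffer=??Kqk????????
Fragment 2: offset=10 data="xKf" -> buffer=??Kqk?????xKf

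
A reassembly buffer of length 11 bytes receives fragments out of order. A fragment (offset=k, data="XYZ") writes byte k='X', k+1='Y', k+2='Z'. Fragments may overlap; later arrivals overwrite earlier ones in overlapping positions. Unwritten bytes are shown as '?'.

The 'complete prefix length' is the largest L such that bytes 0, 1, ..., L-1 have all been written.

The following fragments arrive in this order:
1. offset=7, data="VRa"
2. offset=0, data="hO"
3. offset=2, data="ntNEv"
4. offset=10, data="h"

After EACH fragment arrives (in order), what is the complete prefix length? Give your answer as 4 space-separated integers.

Fragment 1: offset=7 data="VRa" -> buffer=???????VRa? -> prefix_len=0
Fragment 2: offset=0 data="hO" -> buffer=hO?????VRa? -> prefix_len=2
Fragment 3: offset=2 data="ntNEv" -> buffer=hOntNEvVRa? -> prefix_len=10
Fragment 4: offset=10 data="h" -> buffer=hOntNEvVRah -> prefix_len=11

Answer: 0 2 10 11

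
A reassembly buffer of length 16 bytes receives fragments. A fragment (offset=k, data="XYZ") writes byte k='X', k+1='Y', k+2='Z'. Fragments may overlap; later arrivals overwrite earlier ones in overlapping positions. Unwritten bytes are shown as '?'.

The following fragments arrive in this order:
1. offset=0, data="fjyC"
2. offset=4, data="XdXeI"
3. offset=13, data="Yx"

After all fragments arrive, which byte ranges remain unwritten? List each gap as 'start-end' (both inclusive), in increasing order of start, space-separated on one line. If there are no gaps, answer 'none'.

Answer: 9-12 15-15

Derivation:
Fragment 1: offset=0 len=4
Fragment 2: offset=4 len=5
Fragment 3: offset=13 len=2
Gaps: 9-12 15-15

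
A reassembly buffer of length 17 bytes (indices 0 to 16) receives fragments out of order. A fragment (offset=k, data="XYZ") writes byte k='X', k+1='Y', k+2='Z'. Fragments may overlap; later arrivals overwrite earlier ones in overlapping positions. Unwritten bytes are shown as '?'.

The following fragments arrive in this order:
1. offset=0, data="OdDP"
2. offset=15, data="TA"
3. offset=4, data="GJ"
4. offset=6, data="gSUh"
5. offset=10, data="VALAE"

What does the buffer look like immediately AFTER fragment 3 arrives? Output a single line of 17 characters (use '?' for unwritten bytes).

Fragment 1: offset=0 data="OdDP" -> buffer=OdDP?????????????
Fragment 2: offset=15 data="TA" -> buffer=OdDP???????????TA
Fragment 3: offset=4 data="GJ" -> buffer=OdDPGJ?????????TA

Answer: OdDPGJ?????????TA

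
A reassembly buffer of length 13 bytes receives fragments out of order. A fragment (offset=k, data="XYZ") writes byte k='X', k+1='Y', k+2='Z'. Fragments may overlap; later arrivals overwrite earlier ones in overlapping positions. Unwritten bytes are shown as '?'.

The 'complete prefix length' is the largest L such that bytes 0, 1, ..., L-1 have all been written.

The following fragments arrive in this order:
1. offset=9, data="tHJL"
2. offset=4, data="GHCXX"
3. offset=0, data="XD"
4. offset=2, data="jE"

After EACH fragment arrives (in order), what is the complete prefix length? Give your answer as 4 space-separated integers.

Fragment 1: offset=9 data="tHJL" -> buffer=?????????tHJL -> prefix_len=0
Fragment 2: offset=4 data="GHCXX" -> buffer=????GHCXXtHJL -> prefix_len=0
Fragment 3: offset=0 data="XD" -> buffer=XD??GHCXXtHJL -> prefix_len=2
Fragment 4: offset=2 data="jE" -> buffer=XDjEGHCXXtHJL -> prefix_len=13

Answer: 0 0 2 13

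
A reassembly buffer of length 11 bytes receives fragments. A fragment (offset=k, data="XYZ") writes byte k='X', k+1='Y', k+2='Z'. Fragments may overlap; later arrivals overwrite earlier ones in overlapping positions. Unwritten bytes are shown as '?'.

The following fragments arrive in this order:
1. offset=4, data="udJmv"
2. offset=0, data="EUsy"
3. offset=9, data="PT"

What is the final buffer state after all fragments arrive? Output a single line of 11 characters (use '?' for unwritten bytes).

Answer: EUsyudJmvPT

Derivation:
Fragment 1: offset=4 data="udJmv" -> buffer=????udJmv??
Fragment 2: offset=0 data="EUsy" -> buffer=EUsyudJmv??
Fragment 3: offset=9 data="PT" -> buffer=EUsyudJmvPT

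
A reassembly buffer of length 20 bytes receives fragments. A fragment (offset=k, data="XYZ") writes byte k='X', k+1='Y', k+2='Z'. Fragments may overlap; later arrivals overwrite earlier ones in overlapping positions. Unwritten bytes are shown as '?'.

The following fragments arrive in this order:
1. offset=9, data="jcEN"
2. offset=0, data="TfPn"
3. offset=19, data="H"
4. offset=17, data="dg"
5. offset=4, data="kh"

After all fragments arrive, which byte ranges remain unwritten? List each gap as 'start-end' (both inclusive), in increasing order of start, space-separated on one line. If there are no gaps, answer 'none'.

Fragment 1: offset=9 len=4
Fragment 2: offset=0 len=4
Fragment 3: offset=19 len=1
Fragment 4: offset=17 len=2
Fragment 5: offset=4 len=2
Gaps: 6-8 13-16

Answer: 6-8 13-16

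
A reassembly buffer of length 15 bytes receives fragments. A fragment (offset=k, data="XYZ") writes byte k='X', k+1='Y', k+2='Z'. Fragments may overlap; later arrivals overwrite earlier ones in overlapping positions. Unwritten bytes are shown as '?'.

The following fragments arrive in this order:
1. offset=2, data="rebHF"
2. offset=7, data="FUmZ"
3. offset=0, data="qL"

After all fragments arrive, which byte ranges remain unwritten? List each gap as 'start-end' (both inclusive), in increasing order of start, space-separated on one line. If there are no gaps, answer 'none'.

Answer: 11-14

Derivation:
Fragment 1: offset=2 len=5
Fragment 2: offset=7 len=4
Fragment 3: offset=0 len=2
Gaps: 11-14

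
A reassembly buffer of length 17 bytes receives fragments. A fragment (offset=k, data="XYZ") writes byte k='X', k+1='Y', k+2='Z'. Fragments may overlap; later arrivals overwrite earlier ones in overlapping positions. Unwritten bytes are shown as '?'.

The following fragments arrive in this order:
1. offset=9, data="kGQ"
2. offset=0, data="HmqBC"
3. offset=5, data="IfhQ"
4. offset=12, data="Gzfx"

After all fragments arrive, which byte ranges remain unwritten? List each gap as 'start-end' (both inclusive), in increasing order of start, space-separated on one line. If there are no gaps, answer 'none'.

Fragment 1: offset=9 len=3
Fragment 2: offset=0 len=5
Fragment 3: offset=5 len=4
Fragment 4: offset=12 len=4
Gaps: 16-16

Answer: 16-16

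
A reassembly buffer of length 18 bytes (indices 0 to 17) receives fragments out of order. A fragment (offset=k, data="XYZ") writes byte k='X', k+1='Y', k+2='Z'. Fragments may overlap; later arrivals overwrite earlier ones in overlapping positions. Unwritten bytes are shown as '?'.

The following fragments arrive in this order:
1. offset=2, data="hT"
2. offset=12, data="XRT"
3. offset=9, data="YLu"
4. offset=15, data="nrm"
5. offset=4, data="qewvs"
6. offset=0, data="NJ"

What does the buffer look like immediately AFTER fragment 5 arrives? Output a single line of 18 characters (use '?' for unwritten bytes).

Fragment 1: offset=2 data="hT" -> buffer=??hT??????????????
Fragment 2: offset=12 data="XRT" -> buffer=??hT????????XRT???
Fragment 3: offset=9 data="YLu" -> buffer=??hT?????YLuXRT???
Fragment 4: offset=15 data="nrm" -> buffer=??hT?????YLuXRTnrm
Fragment 5: offset=4 data="qewvs" -> buffer=??hTqewvsYLuXRTnrm

Answer: ??hTqewvsYLuXRTnrm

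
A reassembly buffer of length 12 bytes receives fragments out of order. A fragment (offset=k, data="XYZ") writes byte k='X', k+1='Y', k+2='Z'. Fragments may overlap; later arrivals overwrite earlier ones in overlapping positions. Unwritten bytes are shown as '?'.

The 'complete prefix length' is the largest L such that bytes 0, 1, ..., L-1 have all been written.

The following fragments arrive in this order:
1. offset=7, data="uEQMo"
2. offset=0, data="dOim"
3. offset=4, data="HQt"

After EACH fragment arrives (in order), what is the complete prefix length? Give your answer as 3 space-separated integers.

Answer: 0 4 12

Derivation:
Fragment 1: offset=7 data="uEQMo" -> buffer=???????uEQMo -> prefix_len=0
Fragment 2: offset=0 data="dOim" -> buffer=dOim???uEQMo -> prefix_len=4
Fragment 3: offset=4 data="HQt" -> buffer=dOimHQtuEQMo -> prefix_len=12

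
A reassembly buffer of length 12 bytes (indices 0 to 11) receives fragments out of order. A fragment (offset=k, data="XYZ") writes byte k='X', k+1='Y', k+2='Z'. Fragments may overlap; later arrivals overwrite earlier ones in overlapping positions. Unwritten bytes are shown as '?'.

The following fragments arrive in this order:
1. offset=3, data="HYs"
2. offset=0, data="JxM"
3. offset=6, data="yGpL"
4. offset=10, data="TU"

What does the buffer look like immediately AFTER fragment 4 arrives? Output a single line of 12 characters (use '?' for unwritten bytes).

Fragment 1: offset=3 data="HYs" -> buffer=???HYs??????
Fragment 2: offset=0 data="JxM" -> buffer=JxMHYs??????
Fragment 3: offset=6 data="yGpL" -> buffer=JxMHYsyGpL??
Fragment 4: offset=10 data="TU" -> buffer=JxMHYsyGpLTU

Answer: JxMHYsyGpLTU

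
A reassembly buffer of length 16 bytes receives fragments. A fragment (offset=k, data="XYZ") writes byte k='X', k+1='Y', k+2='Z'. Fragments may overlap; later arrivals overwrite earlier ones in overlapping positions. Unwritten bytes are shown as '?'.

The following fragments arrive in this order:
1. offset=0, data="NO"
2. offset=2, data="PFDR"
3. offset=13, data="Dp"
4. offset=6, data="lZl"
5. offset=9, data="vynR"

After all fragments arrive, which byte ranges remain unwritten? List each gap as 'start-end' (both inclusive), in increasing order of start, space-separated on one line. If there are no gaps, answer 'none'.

Answer: 15-15

Derivation:
Fragment 1: offset=0 len=2
Fragment 2: offset=2 len=4
Fragment 3: offset=13 len=2
Fragment 4: offset=6 len=3
Fragment 5: offset=9 len=4
Gaps: 15-15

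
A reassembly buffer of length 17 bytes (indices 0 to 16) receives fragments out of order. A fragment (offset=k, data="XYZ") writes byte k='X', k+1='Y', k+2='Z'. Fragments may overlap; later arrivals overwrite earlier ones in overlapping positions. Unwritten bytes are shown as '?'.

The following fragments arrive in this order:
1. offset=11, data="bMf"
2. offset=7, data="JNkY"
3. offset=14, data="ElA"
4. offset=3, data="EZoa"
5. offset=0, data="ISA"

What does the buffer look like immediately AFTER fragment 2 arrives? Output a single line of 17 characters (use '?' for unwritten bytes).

Answer: ???????JNkYbMf???

Derivation:
Fragment 1: offset=11 data="bMf" -> buffer=???????????bMf???
Fragment 2: offset=7 data="JNkY" -> buffer=???????JNkYbMf???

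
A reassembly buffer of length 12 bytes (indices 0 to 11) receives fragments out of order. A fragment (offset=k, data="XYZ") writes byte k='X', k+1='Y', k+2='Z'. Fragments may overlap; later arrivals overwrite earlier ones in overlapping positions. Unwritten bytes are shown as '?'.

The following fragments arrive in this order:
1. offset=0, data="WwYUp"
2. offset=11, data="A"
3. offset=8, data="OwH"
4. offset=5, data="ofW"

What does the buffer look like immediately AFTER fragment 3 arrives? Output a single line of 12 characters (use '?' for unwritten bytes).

Fragment 1: offset=0 data="WwYUp" -> buffer=WwYUp???????
Fragment 2: offset=11 data="A" -> buffer=WwYUp??????A
Fragment 3: offset=8 data="OwH" -> buffer=WwYUp???OwHA

Answer: WwYUp???OwHA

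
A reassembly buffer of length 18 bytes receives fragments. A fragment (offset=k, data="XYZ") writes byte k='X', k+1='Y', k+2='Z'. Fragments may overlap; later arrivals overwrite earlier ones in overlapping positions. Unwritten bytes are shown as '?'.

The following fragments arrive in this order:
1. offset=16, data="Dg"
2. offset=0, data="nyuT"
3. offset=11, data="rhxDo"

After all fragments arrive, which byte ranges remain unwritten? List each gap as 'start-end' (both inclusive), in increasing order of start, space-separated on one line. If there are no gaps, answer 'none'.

Fragment 1: offset=16 len=2
Fragment 2: offset=0 len=4
Fragment 3: offset=11 len=5
Gaps: 4-10

Answer: 4-10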